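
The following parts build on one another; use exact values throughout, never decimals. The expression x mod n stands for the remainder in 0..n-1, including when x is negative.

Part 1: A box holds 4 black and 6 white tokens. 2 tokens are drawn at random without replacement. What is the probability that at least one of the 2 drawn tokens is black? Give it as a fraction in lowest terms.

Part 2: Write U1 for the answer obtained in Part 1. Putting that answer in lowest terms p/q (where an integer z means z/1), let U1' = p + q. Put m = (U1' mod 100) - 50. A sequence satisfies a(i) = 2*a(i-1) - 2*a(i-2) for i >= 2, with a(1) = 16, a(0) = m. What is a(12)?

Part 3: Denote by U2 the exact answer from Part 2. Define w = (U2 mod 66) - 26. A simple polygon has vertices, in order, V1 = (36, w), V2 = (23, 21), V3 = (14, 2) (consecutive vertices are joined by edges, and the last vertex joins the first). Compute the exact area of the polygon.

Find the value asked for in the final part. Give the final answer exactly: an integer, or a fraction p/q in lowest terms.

Part 1: total draws C(10,2) = 45; complement C(6,2) = 15; favorable 45 - 15 = 30; P = 2/3; answer 2/3
Part 2: U1 = 2/3; threaded value p + q = 5; m = -45; a(2) = 2*(16) - 2*(-45) = 122; iterating: a(2)=122, a(3)=212, a(4)=180, a(5)=-64, a(6)=-488, a(7)=-848, a(8)=-720, a(9)=256, a(10)=1952, a(11)=3392, a(12)=2880; answer 2880
Part 3: U2 = 2880; w = 16; cross terms: (36*21 - 23*16)=388, (23*2 - 14*21)=-248, (14*16 - 36*2)=152; twice the area = |292| = 292; area = 146; answer 146

146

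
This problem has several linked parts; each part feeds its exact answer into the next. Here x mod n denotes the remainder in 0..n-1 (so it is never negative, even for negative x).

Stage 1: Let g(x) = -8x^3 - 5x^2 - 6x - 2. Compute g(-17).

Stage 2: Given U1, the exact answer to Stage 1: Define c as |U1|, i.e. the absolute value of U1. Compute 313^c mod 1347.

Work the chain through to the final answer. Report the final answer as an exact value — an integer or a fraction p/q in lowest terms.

Stage 1: -8*(-17)^3 - 5*(-17)^2 - 6*(-17)^1 - 2 = (39304) + (-1445) + (102) + (-2) = 37959; answer 37959
Stage 2: U1 = 37959; c = 37959; squarings mod 1347: 313^1=313, 313^2=985, 313^4=385, 313^8=55, 313^16=331, 313^32=454, 313^64=25, 313^128=625, 313^256=1342, 313^512=25, 313^1024=625, 313^2048=1342, 313^4096=25, 313^8192=625, 313^16384=1342, 313^32768=25; 313^37959 = 313^1 * 313^2 * 313^4 * 313^64 * 313^1024 * 313^4096 * 313^32768 = 1282 (mod 1347); answer 1282

1282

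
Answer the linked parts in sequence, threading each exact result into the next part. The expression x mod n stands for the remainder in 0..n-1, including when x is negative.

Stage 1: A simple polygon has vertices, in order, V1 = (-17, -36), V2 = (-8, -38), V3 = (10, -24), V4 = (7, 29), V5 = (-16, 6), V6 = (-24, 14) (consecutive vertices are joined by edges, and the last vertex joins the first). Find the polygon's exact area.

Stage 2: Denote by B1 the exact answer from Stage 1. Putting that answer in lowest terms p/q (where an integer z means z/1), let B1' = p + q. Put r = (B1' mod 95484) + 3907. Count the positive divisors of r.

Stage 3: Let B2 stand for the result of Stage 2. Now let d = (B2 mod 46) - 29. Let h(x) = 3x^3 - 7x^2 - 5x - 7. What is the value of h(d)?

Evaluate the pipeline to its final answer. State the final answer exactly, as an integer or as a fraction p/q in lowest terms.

Stage 1: cross terms: (-17*-38 - -8*-36)=358, (-8*-24 - 10*-38)=572, (10*29 - 7*-24)=458, (7*6 - -16*29)=506, (-16*14 - -24*6)=-80, (-24*-36 - -17*14)=1102; twice the area = |2916| = 2916; area = 1458; answer 1458
Stage 2: B1 = 1458; threaded value p + q = 1459; r = 5366; 5366 = 2 * 2683; number of divisors = (1+1) * (1+1) = 4; answer 4
Stage 3: B2 = 4; d = -25; 3*(-25)^3 - 7*(-25)^2 - 5*(-25)^1 - 7 = (-46875) + (-4375) + (125) + (-7) = -51132; answer -51132

-51132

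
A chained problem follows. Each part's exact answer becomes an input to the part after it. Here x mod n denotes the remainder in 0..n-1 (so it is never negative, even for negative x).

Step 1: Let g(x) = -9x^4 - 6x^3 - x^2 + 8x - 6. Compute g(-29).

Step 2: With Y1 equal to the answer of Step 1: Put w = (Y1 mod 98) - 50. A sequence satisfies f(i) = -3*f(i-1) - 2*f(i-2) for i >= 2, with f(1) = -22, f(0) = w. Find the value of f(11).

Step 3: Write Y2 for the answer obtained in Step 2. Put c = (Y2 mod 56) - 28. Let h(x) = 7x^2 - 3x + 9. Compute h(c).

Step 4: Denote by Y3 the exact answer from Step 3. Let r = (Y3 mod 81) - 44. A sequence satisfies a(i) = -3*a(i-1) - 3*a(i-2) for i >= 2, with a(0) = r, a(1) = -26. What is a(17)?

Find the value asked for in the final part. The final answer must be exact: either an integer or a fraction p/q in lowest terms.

Step 1: -9*(-29)^4 - 6*(-29)^3 - 1*(-29)^2 + 8*(-29)^1 - 6 = (-6365529) + (146334) + (-841) + (-232) + (-6) = -6220274; answer -6220274
Step 2: Y1 = -6220274; w = 30; f(2) = -3*(-22) - 2*(30) = 6; iterating: f(2)=6, f(3)=26, f(4)=-90, f(5)=218, f(6)=-474, f(7)=986, f(8)=-2010, f(9)=4058, f(10)=-8154, f(11)=16346; answer 16346
Step 3: Y2 = 16346; c = 22; 7*(22)^2 - 3*(22)^1 + 9 = (3388) + (-66) + (9) = 3331; answer 3331
Step 4: Y3 = 3331; r = -34; a(2) = -3*(-26) - 3*(-34) = 180; iterating: a(2)=180, a(3)=-462, a(4)=846, a(5)=-1152, a(6)=918, a(7)=702, a(8)=-4860, a(9)=12474, a(10)=-22842, a(11)=31104, a(12)=-24786, a(13)=-18954, a(14)=131220, a(15)=-336798, a(16)=616734, a(17)=-839808; answer -839808

-839808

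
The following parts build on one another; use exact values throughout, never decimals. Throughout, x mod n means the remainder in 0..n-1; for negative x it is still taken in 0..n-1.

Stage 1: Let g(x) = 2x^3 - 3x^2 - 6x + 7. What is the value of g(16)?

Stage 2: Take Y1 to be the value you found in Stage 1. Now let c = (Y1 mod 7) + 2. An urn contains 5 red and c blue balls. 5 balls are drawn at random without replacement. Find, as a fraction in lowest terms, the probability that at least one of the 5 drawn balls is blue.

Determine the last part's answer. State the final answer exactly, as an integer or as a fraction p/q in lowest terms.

Stage 1: 2*(16)^3 - 3*(16)^2 - 6*(16)^1 + 7 = (8192) + (-768) + (-96) + (7) = 7335; answer 7335
Stage 2: Y1 = 7335; c = 8; total draws C(13,5) = 1287; complement C(5,5) = 1; favorable 1287 - 1 = 1286; P = 1286/1287; answer 1286/1287

1286/1287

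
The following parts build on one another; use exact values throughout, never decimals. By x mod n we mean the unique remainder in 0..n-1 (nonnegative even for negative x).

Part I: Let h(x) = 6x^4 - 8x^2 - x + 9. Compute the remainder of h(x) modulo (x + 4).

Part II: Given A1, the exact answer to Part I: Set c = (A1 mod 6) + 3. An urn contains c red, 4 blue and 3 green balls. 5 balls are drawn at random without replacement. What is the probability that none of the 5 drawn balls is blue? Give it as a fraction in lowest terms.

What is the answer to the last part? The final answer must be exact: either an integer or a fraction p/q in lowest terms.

Part I: remainder = value at the root: 6*(-4)^4 - 8*(-4)^2 - 1*(-4)^1 + 9 = (1536) + (-128) + (4) + (9) = 1421; answer 1421
Part II: A1 = 1421; c = 8; total draws C(15,5) = 3003; favorable C(11,5) = 462; P = 2/13; answer 2/13

2/13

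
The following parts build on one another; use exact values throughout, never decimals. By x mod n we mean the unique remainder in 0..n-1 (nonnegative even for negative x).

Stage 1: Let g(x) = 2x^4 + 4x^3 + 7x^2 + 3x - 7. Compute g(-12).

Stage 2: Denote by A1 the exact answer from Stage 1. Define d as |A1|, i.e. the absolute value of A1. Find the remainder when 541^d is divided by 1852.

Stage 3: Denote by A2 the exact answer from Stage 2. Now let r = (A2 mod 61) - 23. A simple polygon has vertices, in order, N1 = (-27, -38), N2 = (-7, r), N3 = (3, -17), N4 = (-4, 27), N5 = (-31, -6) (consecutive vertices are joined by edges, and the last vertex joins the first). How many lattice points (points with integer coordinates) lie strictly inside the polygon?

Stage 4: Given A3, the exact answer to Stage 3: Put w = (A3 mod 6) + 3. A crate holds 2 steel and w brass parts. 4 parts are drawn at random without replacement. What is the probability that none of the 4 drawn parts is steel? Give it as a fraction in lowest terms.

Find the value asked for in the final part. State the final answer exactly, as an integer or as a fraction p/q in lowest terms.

Stage 1: 2*(-12)^4 + 4*(-12)^3 + 7*(-12)^2 + 3*(-12)^1 - 7 = (41472) + (-6912) + (1008) + (-36) + (-7) = 35525; answer 35525
Stage 2: A1 = 35525; d = 35525; squarings mod 1852: 541^1=541, 541^2=65, 541^4=521, 541^8=1049, 541^16=313, 541^32=1665, 541^64=1633, 541^128=1661, 541^256=1293, 541^512=1345, 541^1024=1473, 541^2048=1037, 541^4096=1209, 541^8192=453, 541^16384=1489, 541^32768=277; 541^35525 = 541^1 * 541^4 * 541^64 * 541^128 * 541^512 * 541^2048 * 541^32768 = 1745 (mod 1852); answer 1745
Stage 3: A2 = 1745; r = 14; cross terms: (-27*14 - -7*-38)=-644, (-7*-17 - 3*14)=77, (3*27 - -4*-17)=13, (-4*-6 - -31*27)=861, (-31*-38 - -27*-6)=1016; twice the area = |1323| = 1323; area = 1323/2; boundary points = 4 + 1 + 1 + 3 + 4 = 13; strictly interior points = area - boundary/2 + 1 = 656; answer 656
Stage 4: A3 = 656; w = 5; total draws C(7,4) = 35; favorable C(5,4) = 5; P = 1/7; answer 1/7

1/7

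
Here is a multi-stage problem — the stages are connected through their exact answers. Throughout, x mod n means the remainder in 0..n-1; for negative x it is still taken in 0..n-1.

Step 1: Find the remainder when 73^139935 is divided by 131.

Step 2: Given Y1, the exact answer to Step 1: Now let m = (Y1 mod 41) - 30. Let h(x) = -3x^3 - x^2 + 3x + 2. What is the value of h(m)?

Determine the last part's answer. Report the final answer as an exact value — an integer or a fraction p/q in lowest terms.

35905

Step 1: squarings mod 131: 73^1=73, 73^2=89, 73^4=61, 73^8=53, 73^16=58, 73^32=89, 73^64=61, 73^128=53, 73^256=58, 73^512=89, 73^1024=61, 73^2048=53, 73^4096=58, 73^8192=89, 73^16384=61, 73^32768=53, 73^65536=58, 73^131072=89; 73^139935 = 73^1 * 73^2 * 73^4 * 73^8 * 73^16 * 73^128 * 73^512 * 73^8192 * 73^131072 = 130 (mod 131); answer 130
Step 2: Y1 = 130; m = -23; -3*(-23)^3 - 1*(-23)^2 + 3*(-23)^1 + 2 = (36501) + (-529) + (-69) + (2) = 35905; answer 35905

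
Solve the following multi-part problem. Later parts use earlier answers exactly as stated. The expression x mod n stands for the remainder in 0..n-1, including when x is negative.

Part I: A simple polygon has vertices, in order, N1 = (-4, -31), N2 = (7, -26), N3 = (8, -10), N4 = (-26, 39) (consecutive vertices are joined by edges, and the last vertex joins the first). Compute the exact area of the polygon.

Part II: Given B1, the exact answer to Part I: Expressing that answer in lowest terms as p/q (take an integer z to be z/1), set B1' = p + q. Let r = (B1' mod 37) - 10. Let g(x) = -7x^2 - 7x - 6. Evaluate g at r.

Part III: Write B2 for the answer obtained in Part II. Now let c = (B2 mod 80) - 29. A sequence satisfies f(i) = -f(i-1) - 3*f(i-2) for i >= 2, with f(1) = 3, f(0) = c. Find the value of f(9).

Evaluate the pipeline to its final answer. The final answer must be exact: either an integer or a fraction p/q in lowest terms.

Part I: cross terms: (-4*-26 - 7*-31)=321, (7*-10 - 8*-26)=138, (8*39 - -26*-10)=52, (-26*-31 - -4*39)=962; twice the area = |1473| = 1473; area = 1473/2; answer 1473/2
Part II: B1 = 1473/2; threaded value p + q = 1475; r = 22; -7*(22)^2 - 7*(22)^1 - 6 = (-3388) + (-154) + (-6) = -3548; answer -3548
Part III: B2 = -3548; c = 23; f(2) = -1*(3) - 3*(23) = -72; iterating: f(2)=-72, f(3)=63, f(4)=153, f(5)=-342, f(6)=-117, f(7)=1143, f(8)=-792, f(9)=-2637; answer -2637

-2637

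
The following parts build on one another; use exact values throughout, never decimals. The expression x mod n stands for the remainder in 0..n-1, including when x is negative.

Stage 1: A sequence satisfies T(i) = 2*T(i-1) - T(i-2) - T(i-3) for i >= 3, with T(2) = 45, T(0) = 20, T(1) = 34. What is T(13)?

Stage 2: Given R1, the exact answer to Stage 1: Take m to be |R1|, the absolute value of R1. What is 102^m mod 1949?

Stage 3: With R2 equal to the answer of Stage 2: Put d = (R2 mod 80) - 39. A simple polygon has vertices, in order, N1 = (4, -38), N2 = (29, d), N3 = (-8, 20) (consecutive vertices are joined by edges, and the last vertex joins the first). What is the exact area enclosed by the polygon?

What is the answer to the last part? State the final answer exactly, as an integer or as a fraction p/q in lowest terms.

Stage 1: T(3) = 2*(45) - 1*(34) - 1*(20) = 36; iterating: T(3)=36, T(4)=-7, T(5)=-95, T(6)=-219, T(7)=-336, T(8)=-358, T(9)=-161, T(10)=372, T(11)=1263, T(12)=2315, T(13)=2995; answer 2995
Stage 2: R1 = 2995; m = 2995; squarings mod 1949: 102^1=102, 102^2=659, 102^4=1603, 102^8=827, 102^16=1779, 102^32=1614, 102^64=1132, 102^128=931, 102^256=1405, 102^512=1637, 102^1024=1843, 102^2048=1491; 102^2995 = 102^1 * 102^2 * 102^16 * 102^32 * 102^128 * 102^256 * 102^512 * 102^2048 = 578 (mod 1949); answer 578
Stage 3: R2 = 578; d = -21; cross terms: (4*-21 - 29*-38)=1018, (29*20 - -8*-21)=412, (-8*-38 - 4*20)=224; twice the area = |1654| = 1654; area = 827; answer 827

827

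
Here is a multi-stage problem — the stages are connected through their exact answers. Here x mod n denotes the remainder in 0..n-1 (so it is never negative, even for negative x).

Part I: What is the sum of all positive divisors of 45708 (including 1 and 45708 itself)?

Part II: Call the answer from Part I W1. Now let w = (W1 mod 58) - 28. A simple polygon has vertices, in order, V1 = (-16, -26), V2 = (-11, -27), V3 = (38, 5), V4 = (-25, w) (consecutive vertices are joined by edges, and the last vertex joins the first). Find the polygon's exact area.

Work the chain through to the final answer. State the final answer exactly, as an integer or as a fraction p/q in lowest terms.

244

Part I: 45708 = 2^2 * 3 * 13 * 293; sigma = (1 + 2 + 4) * (1 + 3) * (1 + 13) * (1 + 293) = 7 * 4 * 14 * 294 = 115248; answer 115248
Part II: W1 = 115248; w = -26; cross terms: (-16*-27 - -11*-26)=146, (-11*5 - 38*-27)=971, (38*-26 - -25*5)=-863, (-25*-26 - -16*-26)=234; twice the area = |488| = 488; area = 244; answer 244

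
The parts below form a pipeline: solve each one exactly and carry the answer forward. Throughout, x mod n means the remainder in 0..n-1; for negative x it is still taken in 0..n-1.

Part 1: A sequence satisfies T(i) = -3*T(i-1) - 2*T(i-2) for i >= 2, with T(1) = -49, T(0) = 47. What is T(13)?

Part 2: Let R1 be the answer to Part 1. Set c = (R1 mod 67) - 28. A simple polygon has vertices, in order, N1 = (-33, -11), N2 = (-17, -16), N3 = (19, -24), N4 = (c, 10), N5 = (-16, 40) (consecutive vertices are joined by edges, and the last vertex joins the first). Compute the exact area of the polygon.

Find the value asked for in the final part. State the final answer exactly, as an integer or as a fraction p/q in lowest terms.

Part 1: T(2) = -3*(-49) - 2*(47) = 53; iterating: T(2)=53, T(3)=-61, T(4)=77, T(5)=-109, T(6)=173, T(7)=-301, T(8)=557, T(9)=-1069, T(10)=2093, T(11)=-4141, T(12)=8237, T(13)=-16429; answer -16429
Part 2: R1 = -16429; c = 25; cross terms: (-33*-16 - -17*-11)=341, (-17*-24 - 19*-16)=712, (19*10 - 25*-24)=790, (25*40 - -16*10)=1160, (-16*-11 - -33*40)=1496; twice the area = |4499| = 4499; area = 4499/2; answer 4499/2

4499/2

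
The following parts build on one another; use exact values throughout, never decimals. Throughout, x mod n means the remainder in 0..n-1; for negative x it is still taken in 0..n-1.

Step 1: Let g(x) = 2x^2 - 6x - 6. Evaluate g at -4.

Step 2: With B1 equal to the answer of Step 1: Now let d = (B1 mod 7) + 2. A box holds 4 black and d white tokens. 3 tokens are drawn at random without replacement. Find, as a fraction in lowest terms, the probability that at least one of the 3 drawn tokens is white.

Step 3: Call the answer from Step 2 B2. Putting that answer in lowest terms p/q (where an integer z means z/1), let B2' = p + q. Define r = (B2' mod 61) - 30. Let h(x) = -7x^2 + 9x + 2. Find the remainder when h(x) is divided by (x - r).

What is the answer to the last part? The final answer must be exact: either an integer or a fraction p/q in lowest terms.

Step 1: 2*(-4)^2 - 6*(-4)^1 - 6 = (32) + (24) + (-6) = 50; answer 50
Step 2: B1 = 50; d = 3; total draws C(7,3) = 35; complement C(4,3) = 4; favorable 35 - 4 = 31; P = 31/35; answer 31/35
Step 3: B2 = 31/35; threaded value p + q = 66; r = -25; remainder = value at the root: -7*(-25)^2 + 9*(-25)^1 + 2 = (-4375) + (-225) + (2) = -4598; answer -4598

-4598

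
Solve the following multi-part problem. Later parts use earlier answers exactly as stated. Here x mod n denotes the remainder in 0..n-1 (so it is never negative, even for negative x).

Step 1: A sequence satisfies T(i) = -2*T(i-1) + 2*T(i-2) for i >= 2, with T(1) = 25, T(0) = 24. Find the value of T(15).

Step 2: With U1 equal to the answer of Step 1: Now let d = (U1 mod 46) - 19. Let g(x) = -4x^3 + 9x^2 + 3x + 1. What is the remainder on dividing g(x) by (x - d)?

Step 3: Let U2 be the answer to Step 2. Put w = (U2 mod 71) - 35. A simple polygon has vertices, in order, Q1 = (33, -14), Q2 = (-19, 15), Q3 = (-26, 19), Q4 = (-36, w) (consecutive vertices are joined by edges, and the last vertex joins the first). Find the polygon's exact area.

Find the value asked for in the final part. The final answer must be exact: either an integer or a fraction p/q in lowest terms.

1431

Step 1: T(2) = -2*(25) + 2*(24) = -2; iterating: T(2)=-2, T(3)=54, T(4)=-112, T(5)=332, T(6)=-888, T(7)=2440, T(8)=-6656, T(9)=18192, T(10)=-49696, T(11)=135776, T(12)=-370944, T(13)=1013440, T(14)=-2768768, T(15)=7564416; answer 7564416
Step 2: U1 = 7564416; d = 19; remainder = value at the root: -4*(19)^3 + 9*(19)^2 + 3*(19)^1 + 1 = (-27436) + (3249) + (57) + (1) = -24129; answer -24129
Step 3: U2 = -24129; w = -24; cross terms: (33*15 - -19*-14)=229, (-19*19 - -26*15)=29, (-26*-24 - -36*19)=1308, (-36*-14 - 33*-24)=1296; twice the area = |2862| = 2862; area = 1431; answer 1431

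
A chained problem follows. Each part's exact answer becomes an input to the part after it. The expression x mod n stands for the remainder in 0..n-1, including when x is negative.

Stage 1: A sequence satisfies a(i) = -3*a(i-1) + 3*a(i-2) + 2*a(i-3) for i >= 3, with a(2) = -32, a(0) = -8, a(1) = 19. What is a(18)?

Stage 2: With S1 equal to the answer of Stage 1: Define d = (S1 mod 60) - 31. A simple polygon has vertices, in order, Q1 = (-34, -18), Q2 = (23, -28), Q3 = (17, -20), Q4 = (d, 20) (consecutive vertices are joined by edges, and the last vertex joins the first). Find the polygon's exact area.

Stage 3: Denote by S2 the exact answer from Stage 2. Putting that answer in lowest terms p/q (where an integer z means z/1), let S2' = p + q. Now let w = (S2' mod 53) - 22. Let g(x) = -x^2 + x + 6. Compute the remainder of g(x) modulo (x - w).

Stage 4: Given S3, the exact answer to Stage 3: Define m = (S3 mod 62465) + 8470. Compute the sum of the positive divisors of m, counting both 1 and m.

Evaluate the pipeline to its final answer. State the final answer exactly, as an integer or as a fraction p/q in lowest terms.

Stage 1: a(3) = -3*(-32) + 3*(19) + 2*(-8) = 137; iterating: a(3)=137, a(4)=-469, a(5)=1754, a(6)=-6395, a(7)=23509, a(8)=-86204, a(9)=316349, a(10)=-1160641, a(11)=4258562, a(12)=-15624911, a(13)=57329137, a(14)=-210345020, a(15)=771772649, a(16)=-2831694733, a(17)=10389712106, a(18)=-38120675219; answer -38120675219
Stage 2: S1 = -38120675219; d = -30; cross terms: (-34*-28 - 23*-18)=1366, (23*-20 - 17*-28)=16, (17*20 - -30*-20)=-260, (-30*-18 - -34*20)=1220; twice the area = |2342| = 2342; area = 1171; answer 1171
Stage 3: S2 = 1171; threaded value p + q = 1172; w = -16; remainder = value at the root: -1*(-16)^2 + 1*(-16)^1 + 6 = (-256) + (-16) + (6) = -266; answer -266
Stage 4: S3 = -266; m = 70669; 70669 = 17 * 4157; sigma = (1 + 17) * (1 + 4157) = 18 * 4158 = 74844; answer 74844

74844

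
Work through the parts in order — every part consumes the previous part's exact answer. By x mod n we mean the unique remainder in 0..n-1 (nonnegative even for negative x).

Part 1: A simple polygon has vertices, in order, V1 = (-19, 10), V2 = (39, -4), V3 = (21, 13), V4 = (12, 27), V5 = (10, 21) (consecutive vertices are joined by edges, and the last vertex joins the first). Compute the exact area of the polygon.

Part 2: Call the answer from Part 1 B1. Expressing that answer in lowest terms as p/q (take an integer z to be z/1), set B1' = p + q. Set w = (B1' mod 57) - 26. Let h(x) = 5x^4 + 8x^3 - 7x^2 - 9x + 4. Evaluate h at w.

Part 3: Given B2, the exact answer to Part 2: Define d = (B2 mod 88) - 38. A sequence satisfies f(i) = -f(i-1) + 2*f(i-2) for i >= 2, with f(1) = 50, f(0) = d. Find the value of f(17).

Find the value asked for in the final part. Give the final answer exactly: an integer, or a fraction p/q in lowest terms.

Part 1: cross terms: (-19*-4 - 39*10)=-314, (39*13 - 21*-4)=591, (21*27 - 12*13)=411, (12*21 - 10*27)=-18, (10*10 - -19*21)=499; twice the area = |1169| = 1169; area = 1169/2; answer 1169/2
Part 2: B1 = 1169/2; threaded value p + q = 1171; w = 5; 5*(5)^4 + 8*(5)^3 - 7*(5)^2 - 9*(5)^1 + 4 = (3125) + (1000) + (-175) + (-45) + (4) = 3909; answer 3909
Part 3: B2 = 3909; d = -1; f(2) = -1*(50) + 2*(-1) = -52; iterating: f(2)=-52, f(3)=152, f(4)=-256, f(5)=560, f(6)=-1072, f(7)=2192, f(8)=-4336, f(9)=8720, f(10)=-17392, f(11)=34832, f(12)=-69616, f(13)=139280, f(14)=-278512, f(15)=557072, f(16)=-1114096, f(17)=2228240; answer 2228240

2228240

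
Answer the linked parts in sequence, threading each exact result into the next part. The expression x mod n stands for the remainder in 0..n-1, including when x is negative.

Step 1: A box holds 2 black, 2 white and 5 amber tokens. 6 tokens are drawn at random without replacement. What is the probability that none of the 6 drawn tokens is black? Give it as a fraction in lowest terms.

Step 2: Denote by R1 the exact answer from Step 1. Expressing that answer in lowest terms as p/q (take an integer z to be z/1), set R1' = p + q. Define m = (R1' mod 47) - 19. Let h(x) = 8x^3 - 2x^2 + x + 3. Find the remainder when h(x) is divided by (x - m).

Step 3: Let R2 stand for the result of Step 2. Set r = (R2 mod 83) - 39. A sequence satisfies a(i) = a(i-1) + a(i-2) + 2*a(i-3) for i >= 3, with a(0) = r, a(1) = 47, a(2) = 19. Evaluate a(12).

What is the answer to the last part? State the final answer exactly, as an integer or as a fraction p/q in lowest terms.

29234

Step 1: total draws C(9,6) = 84; favorable C(7,6) = 7; P = 1/12; answer 1/12
Step 2: R1 = 1/12; threaded value p + q = 13; m = -6; remainder = value at the root: 8*(-6)^3 - 2*(-6)^2 + 1*(-6)^1 + 3 = (-1728) + (-72) + (-6) + (3) = -1803; answer -1803
Step 3: R2 = -1803; r = -16; a(3) = 1*(19) + 1*(47) + 2*(-16) = 34; iterating: a(3)=34, a(4)=147, a(5)=219, a(6)=434, a(7)=947, a(8)=1819, a(9)=3634, a(10)=7347, a(11)=14619, a(12)=29234; answer 29234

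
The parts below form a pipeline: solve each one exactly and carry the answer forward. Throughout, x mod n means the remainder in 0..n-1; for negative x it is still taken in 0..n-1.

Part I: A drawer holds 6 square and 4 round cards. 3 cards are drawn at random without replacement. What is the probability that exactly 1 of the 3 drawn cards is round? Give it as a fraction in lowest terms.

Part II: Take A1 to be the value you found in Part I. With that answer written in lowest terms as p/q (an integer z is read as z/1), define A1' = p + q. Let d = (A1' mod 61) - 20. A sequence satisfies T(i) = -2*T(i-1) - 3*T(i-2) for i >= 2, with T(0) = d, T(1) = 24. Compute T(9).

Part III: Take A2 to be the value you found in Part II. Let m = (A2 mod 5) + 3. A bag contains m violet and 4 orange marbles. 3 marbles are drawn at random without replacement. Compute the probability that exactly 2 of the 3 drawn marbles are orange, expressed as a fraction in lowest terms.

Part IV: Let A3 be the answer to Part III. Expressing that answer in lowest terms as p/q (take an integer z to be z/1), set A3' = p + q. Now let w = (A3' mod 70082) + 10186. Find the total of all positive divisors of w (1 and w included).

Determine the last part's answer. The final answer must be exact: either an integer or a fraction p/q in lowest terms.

17850

Part I: total draws C(10,3) = 120; favorable C(4,1)*C(6,2) = 60; P = 1/2; answer 1/2
Part II: A1 = 1/2; threaded value p + q = 3; d = -17; T(2) = -2*(24) - 3*(-17) = 3; iterating: T(2)=3, T(3)=-78, T(4)=147, T(5)=-60, T(6)=-321, T(7)=822, T(8)=-681, T(9)=-1104; answer -1104
Part III: A2 = -1104; m = 4; total draws C(8,3) = 56; favorable C(4,2)*C(4,1) = 24; P = 3/7; answer 3/7
Part IV: A3 = 3/7; threaded value p + q = 10; w = 10196; 10196 = 2^2 * 2549; sigma = (1 + 2 + 4) * (1 + 2549) = 7 * 2550 = 17850; answer 17850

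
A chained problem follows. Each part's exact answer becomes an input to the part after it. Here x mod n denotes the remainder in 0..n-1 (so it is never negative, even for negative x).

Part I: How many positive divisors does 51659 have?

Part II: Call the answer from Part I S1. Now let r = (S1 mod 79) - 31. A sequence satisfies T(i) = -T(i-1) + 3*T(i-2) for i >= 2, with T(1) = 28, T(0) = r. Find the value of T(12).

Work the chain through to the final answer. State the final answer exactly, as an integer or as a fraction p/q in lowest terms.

Part I: 51659 is prime, so its only divisors are 1 and 51659; count = 2; answer 2
Part II: S1 = 2; r = -29; T(2) = -1*(28) + 3*(-29) = -115; iterating: T(2)=-115, T(3)=199, T(4)=-544, T(5)=1141, T(6)=-2773, T(7)=6196, T(8)=-14515, T(9)=33103, T(10)=-76648, T(11)=175957, T(12)=-405901; answer -405901

-405901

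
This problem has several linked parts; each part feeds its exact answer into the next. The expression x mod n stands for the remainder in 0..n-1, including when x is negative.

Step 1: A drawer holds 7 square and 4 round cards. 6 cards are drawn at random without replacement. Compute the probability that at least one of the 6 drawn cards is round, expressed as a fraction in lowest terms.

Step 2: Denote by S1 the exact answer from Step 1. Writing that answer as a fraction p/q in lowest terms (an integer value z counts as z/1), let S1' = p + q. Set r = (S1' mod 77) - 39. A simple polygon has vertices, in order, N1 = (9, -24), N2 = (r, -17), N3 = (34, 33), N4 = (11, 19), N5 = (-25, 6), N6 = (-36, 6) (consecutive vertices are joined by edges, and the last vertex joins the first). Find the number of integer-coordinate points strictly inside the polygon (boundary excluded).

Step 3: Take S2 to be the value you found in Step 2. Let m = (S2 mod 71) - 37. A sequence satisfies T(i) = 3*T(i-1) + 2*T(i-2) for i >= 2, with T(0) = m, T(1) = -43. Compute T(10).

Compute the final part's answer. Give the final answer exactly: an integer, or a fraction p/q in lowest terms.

-2575027

Step 1: total draws C(11,6) = 462; complement C(7,6) = 7; favorable 462 - 7 = 455; P = 65/66; answer 65/66
Step 2: S1 = 65/66; threaded value p + q = 131; r = 15; cross terms: (9*-17 - 15*-24)=207, (15*33 - 34*-17)=1073, (34*19 - 11*33)=283, (11*6 - -25*19)=541, (-25*6 - -36*6)=66, (-36*-24 - 9*6)=810; twice the area = |2980| = 2980; area = 1490; boundary points = 1 + 1 + 1 + 1 + 11 + 15 = 30; strictly interior points = area - boundary/2 + 1 = 1476; answer 1476
Step 3: S2 = 1476; m = 19; T(2) = 3*(-43) + 2*(19) = -91; iterating: T(2)=-91, T(3)=-359, T(4)=-1259, T(5)=-4495, T(6)=-16003, T(7)=-56999, T(8)=-203003, T(9)=-723007, T(10)=-2575027; answer -2575027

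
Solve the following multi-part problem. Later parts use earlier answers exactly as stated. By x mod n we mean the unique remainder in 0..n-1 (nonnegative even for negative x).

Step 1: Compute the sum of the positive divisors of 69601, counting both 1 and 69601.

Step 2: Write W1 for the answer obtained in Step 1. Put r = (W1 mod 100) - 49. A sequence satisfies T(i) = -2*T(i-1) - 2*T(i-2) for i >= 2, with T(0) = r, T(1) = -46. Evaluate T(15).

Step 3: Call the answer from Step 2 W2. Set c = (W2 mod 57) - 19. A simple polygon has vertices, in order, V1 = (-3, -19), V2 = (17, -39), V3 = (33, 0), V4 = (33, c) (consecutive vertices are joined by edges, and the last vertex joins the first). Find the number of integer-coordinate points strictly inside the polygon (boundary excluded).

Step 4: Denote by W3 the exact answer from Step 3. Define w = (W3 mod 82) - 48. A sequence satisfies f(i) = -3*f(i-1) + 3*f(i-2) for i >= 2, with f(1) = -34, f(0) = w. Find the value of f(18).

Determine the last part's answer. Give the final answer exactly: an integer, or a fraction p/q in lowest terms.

Step 1: 69601 = 7 * 61 * 163; sigma = (1 + 7) * (1 + 61) * (1 + 163) = 8 * 62 * 164 = 81344; answer 81344
Step 2: W1 = 81344; r = -5; T(2) = -2*(-46) - 2*(-5) = 102; iterating: T(2)=102, T(3)=-112, T(4)=20, T(5)=184, T(6)=-408, T(7)=448, T(8)=-80, T(9)=-736, T(10)=1632, T(11)=-1792, T(12)=320, T(13)=2944, T(14)=-6528, T(15)=7168; answer 7168
Step 3: W2 = 7168; c = 24; cross terms: (-3*-39 - 17*-19)=440, (17*0 - 33*-39)=1287, (33*24 - 33*0)=792, (33*-19 - -3*24)=-555; twice the area = |1964| = 1964; area = 982; boundary points = 20 + 1 + 24 + 1 = 46; strictly interior points = area - boundary/2 + 1 = 960; answer 960
Step 4: W3 = 960; w = 10; f(2) = -3*(-34) + 3*(10) = 132; iterating: f(2)=132, f(3)=-498, f(4)=1890, f(5)=-7164, f(6)=27162, f(7)=-102978, f(8)=390420, f(9)=-1480194, f(10)=5611842, f(11)=-21276108, f(12)=80663850, f(13)=-305819874, f(14)=1159451172, f(15)=-4395813138, f(16)=16665792930, f(17)=-63184818204, f(18)=239551833402; answer 239551833402

239551833402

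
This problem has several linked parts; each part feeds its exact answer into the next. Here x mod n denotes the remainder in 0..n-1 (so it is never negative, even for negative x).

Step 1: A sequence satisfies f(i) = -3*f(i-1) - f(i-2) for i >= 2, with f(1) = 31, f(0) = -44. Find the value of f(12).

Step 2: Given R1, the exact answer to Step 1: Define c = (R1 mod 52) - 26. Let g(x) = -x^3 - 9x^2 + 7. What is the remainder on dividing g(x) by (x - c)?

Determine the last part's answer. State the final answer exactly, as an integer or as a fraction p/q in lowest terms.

-4501

Step 1: f(2) = -3*(31) - 1*(-44) = -49; iterating: f(2)=-49, f(3)=116, f(4)=-299, f(5)=781, f(6)=-2044, f(7)=5351, f(8)=-14009, f(9)=36676, f(10)=-96019, f(11)=251381, f(12)=-658124; answer -658124
Step 2: R1 = -658124; c = 14; remainder = value at the root: -1*(14)^3 - 9*(14)^2 + 7 = (-2744) + (-1764) + (7) = -4501; answer -4501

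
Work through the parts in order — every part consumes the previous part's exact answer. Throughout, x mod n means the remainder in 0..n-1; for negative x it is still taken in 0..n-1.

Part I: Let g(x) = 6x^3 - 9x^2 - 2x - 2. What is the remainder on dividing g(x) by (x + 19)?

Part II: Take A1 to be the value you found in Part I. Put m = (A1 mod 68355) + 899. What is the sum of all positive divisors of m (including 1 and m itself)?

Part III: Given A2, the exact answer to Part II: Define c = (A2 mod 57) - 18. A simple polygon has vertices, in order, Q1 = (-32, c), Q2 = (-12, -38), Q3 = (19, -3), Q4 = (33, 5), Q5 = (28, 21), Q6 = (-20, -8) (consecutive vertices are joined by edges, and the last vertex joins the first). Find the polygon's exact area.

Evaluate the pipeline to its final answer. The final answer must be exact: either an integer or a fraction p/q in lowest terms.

2805/2

Part I: remainder = value at the root: 6*(-19)^3 - 9*(-19)^2 - 2*(-19)^1 - 2 = (-41154) + (-3249) + (38) + (-2) = -44367; answer -44367
Part II: A1 = -44367; m = 24887; 24887 = 41 * 607; sigma = (1 + 41) * (1 + 607) = 42 * 608 = 25536; answer 25536
Part III: A2 = 25536; c = -18; cross terms: (-32*-38 - -12*-18)=1000, (-12*-3 - 19*-38)=758, (19*5 - 33*-3)=194, (33*21 - 28*5)=553, (28*-8 - -20*21)=196, (-20*-18 - -32*-8)=104; twice the area = |2805| = 2805; area = 2805/2; answer 2805/2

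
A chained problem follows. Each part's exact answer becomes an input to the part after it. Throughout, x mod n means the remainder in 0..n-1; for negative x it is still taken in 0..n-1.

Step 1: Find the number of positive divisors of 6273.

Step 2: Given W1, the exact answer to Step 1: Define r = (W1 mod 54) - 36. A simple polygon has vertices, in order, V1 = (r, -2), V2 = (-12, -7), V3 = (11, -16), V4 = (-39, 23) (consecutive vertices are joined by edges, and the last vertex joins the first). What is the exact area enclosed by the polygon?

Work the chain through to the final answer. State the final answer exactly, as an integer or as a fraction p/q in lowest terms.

Step 1: 6273 = 3^2 * 17 * 41; number of divisors = (2+1) * (1+1) * (1+1) = 12; answer 12
Step 2: W1 = 12; r = -24; cross terms: (-24*-7 - -12*-2)=144, (-12*-16 - 11*-7)=269, (11*23 - -39*-16)=-371, (-39*-2 - -24*23)=630; twice the area = |672| = 672; area = 336; answer 336

336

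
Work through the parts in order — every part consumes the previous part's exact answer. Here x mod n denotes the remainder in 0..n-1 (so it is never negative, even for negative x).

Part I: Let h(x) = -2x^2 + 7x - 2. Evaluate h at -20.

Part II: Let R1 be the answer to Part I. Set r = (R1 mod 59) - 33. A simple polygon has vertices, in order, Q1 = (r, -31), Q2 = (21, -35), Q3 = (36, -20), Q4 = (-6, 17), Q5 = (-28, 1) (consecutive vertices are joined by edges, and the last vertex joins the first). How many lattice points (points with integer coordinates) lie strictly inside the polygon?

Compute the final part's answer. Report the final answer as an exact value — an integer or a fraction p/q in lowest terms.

Part I: -2*(-20)^2 + 7*(-20)^1 - 2 = (-800) + (-140) + (-2) = -942; answer -942
Part II: R1 = -942; r = -31; cross terms: (-31*-35 - 21*-31)=1736, (21*-20 - 36*-35)=840, (36*17 - -6*-20)=492, (-6*1 - -28*17)=470, (-28*-31 - -31*1)=899; twice the area = |4437| = 4437; area = 4437/2; boundary points = 4 + 15 + 1 + 2 + 1 = 23; strictly interior points = area - boundary/2 + 1 = 2208; answer 2208

2208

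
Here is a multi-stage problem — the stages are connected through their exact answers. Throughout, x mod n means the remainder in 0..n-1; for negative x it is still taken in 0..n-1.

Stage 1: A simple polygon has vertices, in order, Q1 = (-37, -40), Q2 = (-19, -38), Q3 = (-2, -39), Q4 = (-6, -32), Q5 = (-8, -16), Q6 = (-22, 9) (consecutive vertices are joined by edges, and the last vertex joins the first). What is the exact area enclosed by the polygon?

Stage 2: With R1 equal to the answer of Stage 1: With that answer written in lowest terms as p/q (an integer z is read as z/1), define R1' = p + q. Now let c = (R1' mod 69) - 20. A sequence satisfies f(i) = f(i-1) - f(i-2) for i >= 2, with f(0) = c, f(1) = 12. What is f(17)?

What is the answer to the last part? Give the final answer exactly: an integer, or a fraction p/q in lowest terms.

26

Stage 1: cross terms: (-37*-38 - -19*-40)=646, (-19*-39 - -2*-38)=665, (-2*-32 - -6*-39)=-170, (-6*-16 - -8*-32)=-160, (-8*9 - -22*-16)=-424, (-22*-40 - -37*9)=1213; twice the area = |1770| = 1770; area = 885; answer 885
Stage 2: R1 = 885; threaded value p + q = 886; c = 38; f(2) = 1*(12) - 1*(38) = -26; iterating: f(2)=-26, f(3)=-38, f(4)=-12, f(5)=26, f(6)=38, f(7)=12, f(8)=-26, f(9)=-38, f(10)=-12, f(11)=26, f(12)=38, f(13)=12, f(14)=-26, f(15)=-38, f(16)=-12, f(17)=26; answer 26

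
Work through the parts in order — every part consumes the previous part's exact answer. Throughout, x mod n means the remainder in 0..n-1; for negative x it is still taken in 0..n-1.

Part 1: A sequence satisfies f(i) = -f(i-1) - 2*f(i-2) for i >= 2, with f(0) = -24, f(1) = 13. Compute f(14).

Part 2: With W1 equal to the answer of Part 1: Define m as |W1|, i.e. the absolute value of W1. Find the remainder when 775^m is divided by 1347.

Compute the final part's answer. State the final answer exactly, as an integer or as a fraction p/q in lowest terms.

751

Part 1: f(2) = -1*(13) - 2*(-24) = 35; iterating: f(2)=35, f(3)=-61, f(4)=-9, f(5)=131, f(6)=-113, f(7)=-149, f(8)=375, f(9)=-77, f(10)=-673, f(11)=827, f(12)=519, f(13)=-2173, f(14)=1135; answer 1135
Part 2: W1 = 1135; m = 1135; squarings mod 1347: 775^1=775, 775^2=1210, 775^4=1258, 775^8=1186, 775^16=328, 775^32=1171, 775^64=1342, 775^128=25, 775^256=625, 775^512=1342, 775^1024=25; 775^1135 = 775^1 * 775^2 * 775^4 * 775^8 * 775^32 * 775^64 * 775^1024 = 751 (mod 1347); answer 751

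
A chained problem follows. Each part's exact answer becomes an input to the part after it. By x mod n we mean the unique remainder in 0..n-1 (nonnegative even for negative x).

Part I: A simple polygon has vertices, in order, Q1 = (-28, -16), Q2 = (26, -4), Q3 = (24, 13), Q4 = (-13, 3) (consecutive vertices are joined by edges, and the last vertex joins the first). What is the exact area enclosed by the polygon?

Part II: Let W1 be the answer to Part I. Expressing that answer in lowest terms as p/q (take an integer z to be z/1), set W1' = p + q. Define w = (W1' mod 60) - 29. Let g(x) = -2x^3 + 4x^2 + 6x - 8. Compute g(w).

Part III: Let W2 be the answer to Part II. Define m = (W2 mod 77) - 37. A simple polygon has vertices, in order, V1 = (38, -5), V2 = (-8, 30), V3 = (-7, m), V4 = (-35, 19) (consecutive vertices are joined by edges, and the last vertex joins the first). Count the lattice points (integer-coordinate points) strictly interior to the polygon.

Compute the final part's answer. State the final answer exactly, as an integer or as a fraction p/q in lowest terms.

461

Part I: cross terms: (-28*-4 - 26*-16)=528, (26*13 - 24*-4)=434, (24*3 - -13*13)=241, (-13*-16 - -28*3)=292; twice the area = |1495| = 1495; area = 1495/2; answer 1495/2
Part II: W1 = 1495/2; threaded value p + q = 1497; w = 28; -2*(28)^3 + 4*(28)^2 + 6*(28)^1 - 8 = (-43904) + (3136) + (168) + (-8) = -40608; answer -40608
Part III: W2 = -40608; m = 11; cross terms: (38*30 - -8*-5)=1100, (-8*11 - -7*30)=122, (-7*19 - -35*11)=252, (-35*-5 - 38*19)=-547; twice the area = |927| = 927; area = 927/2; boundary points = 1 + 1 + 4 + 1 = 7; strictly interior points = area - boundary/2 + 1 = 461; answer 461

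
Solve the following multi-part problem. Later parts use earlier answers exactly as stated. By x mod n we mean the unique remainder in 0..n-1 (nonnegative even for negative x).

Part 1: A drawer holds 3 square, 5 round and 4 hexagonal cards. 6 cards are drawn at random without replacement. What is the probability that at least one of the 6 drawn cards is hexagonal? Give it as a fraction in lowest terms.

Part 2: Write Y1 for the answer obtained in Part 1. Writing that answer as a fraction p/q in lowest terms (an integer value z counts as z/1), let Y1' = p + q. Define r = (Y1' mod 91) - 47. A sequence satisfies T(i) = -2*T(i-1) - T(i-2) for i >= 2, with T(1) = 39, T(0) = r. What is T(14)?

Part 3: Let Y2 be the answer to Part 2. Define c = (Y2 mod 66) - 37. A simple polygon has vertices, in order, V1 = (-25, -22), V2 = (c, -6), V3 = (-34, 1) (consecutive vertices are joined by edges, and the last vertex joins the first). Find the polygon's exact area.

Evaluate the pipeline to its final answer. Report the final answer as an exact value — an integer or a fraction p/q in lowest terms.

72

Part 1: total draws C(12,6) = 924; complement C(8,6) = 28; favorable 924 - 28 = 896; P = 32/33; answer 32/33
Part 2: Y1 = 32/33; threaded value p + q = 65; r = 18; T(2) = -2*(39) - 1*(18) = -96; iterating: T(2)=-96, T(3)=153, T(4)=-210, T(5)=267, T(6)=-324, T(7)=381, T(8)=-438, T(9)=495, T(10)=-552, T(11)=609, T(12)=-666, T(13)=723, T(14)=-780; answer -780
Part 3: Y2 = -780; c = -25; cross terms: (-25*-6 - -25*-22)=-400, (-25*1 - -34*-6)=-229, (-34*-22 - -25*1)=773; twice the area = |144| = 144; area = 72; answer 72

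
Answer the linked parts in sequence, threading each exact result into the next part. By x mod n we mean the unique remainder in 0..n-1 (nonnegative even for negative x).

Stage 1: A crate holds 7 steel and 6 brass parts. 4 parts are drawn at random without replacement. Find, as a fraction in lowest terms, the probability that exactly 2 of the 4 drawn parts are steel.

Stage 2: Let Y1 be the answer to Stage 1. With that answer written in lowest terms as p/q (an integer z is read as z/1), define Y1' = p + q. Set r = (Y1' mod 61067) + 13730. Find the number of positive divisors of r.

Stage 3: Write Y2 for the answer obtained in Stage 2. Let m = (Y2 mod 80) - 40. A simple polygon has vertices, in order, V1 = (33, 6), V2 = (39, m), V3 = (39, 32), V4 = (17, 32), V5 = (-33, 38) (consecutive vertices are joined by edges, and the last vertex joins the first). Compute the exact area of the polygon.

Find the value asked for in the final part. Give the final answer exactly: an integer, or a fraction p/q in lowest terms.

Stage 1: total draws C(13,4) = 715; favorable C(7,2)*C(6,2) = 315; P = 63/143; answer 63/143
Stage 2: Y1 = 63/143; threaded value p + q = 206; r = 13936; 13936 = 2^4 * 13 * 67; number of divisors = (4+1) * (1+1) * (1+1) = 20; answer 20
Stage 3: Y2 = 20; m = -20; cross terms: (33*-20 - 39*6)=-894, (39*32 - 39*-20)=2028, (39*32 - 17*32)=704, (17*38 - -33*32)=1702, (-33*6 - 33*38)=-1452; twice the area = |2088| = 2088; area = 1044; answer 1044

1044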